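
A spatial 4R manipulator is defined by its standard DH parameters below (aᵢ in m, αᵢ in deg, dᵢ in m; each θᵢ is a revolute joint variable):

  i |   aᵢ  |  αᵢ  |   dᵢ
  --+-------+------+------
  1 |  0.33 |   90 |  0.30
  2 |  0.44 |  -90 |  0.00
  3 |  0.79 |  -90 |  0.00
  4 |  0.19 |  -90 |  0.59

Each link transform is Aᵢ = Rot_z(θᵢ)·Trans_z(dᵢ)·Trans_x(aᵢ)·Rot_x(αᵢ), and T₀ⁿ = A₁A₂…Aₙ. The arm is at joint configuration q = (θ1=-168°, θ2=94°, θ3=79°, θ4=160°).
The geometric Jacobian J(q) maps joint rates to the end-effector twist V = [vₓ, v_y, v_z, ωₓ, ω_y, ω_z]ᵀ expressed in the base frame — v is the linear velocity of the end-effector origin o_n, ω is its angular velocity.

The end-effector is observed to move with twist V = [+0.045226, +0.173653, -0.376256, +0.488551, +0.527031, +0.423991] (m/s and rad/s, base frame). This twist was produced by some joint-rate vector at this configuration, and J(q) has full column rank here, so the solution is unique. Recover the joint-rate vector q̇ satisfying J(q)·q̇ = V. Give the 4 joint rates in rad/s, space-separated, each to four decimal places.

o_n = [-0.2395, -0.7796, 0.2821]
J₁: ẑ×o_n = [0.7796, -0.2395, 0.0000], ω = ẑ
J2: z=[-0.2079, 0.9781, 0.0000] o=[-0.3228, -0.0686, 0.3000] → [-0.0175, -0.0037, 0.0664, -0.2079, 0.9781, 0.0000]
J3: z=[0.9758, 0.2074, -0.0698] o=[-0.2928, -0.0622, 0.7389] → [-0.1448, 0.4420, -0.7111, 0.9758, 0.2074, -0.0698]
J4: z=[-0.0273, -0.2009, -0.9792] o=[-0.1212, -0.8186, 0.8893] → [0.1601, 0.0992, -0.0248, -0.0273, -0.2009, -0.9792]
q̇ = J⁺·V = [0.2230, 0.3670, 0.5720, -0.2460]

0.2230 0.3670 0.5720 -0.2460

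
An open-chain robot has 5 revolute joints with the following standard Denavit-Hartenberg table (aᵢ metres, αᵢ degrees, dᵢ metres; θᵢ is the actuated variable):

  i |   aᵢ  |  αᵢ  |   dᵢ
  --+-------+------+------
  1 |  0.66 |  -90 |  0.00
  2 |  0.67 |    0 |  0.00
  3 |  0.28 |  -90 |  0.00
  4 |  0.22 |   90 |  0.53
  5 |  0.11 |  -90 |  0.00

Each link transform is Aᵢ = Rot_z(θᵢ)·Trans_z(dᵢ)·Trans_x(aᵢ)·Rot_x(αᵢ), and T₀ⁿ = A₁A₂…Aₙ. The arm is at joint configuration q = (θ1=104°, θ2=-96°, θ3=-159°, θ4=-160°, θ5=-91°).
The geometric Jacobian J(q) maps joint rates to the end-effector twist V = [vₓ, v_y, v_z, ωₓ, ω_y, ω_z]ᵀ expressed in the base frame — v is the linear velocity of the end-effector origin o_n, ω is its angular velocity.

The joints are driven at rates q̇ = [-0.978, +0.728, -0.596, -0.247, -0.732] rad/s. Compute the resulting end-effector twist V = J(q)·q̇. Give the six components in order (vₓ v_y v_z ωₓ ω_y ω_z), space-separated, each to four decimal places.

0.1000 0.5883 0.0522 -0.8375 -0.0297 -1.2838

o_n = [-0.1122, 0.1419, 0.7025]
J₁: ẑ×o_n = [-0.1419, -0.1122, 0.0000], ω = ẑ
J2: z=[-0.9703, -0.2419, 0.0000] o=[-0.1597, 0.6404, 0.0000] → [-0.1700, 0.6817, 0.4952, -0.9703, -0.2419, 0.0000]
J3: z=[-0.9703, -0.2419, 0.0000] o=[-0.1427, 0.5724, 0.6663] → [-0.0088, 0.0351, 0.4251, -0.9703, -0.2419, 0.0000]
J4: z=[0.2337, -0.9372, 0.2588] o=[-0.1252, 0.5021, 0.3959] → [-0.1942, -0.0683, -0.0720, 0.2337, -0.9372, 0.2588]
J5: z=[0.8904, 0.3132, 0.3304] o=[-0.0873, 0.0391, 0.7327] → [-0.0434, 0.0187, 0.0993, 0.8904, 0.3132, 0.3304]
V = J·q̇ = [0.1000, 0.5883, 0.0522, -0.8375, -0.0297, -1.2838]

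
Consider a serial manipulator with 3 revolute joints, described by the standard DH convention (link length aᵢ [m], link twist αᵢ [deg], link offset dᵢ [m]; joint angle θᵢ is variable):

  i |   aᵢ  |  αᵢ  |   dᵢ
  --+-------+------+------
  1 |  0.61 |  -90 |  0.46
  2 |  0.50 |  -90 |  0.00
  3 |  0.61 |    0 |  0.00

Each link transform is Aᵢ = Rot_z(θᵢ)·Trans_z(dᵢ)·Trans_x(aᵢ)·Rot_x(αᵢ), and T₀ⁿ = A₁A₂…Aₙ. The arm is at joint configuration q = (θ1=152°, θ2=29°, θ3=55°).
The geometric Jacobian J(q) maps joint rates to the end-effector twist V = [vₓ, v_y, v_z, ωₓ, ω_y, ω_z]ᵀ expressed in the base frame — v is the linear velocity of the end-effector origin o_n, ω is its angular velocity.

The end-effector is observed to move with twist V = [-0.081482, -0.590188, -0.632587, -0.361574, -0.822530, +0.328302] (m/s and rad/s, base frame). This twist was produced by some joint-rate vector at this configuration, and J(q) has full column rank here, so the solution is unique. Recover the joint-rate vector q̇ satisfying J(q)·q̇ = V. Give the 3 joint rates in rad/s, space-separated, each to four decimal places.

0.4490 0.8960 0.1380

o_n = [-0.9603, 1.0765, 0.0480]
J₁: ẑ×o_n = [-1.0765, -0.9603, 0.0000], ω = ẑ
J2: z=[-0.4695, -0.8829, 0.0000] o=[-0.5386, 0.2864, 0.4600] → [0.3638, -0.1934, -0.7433, -0.4695, -0.8829, 0.0000]
J3: z=[0.4281, -0.2276, -0.8746] o=[-0.9247, 0.4917, 0.2176] → [0.5501, 0.1038, 0.2423, 0.4281, -0.2276, -0.8746]
q̇ = J⁺·V = [0.4490, 0.8960, 0.1380]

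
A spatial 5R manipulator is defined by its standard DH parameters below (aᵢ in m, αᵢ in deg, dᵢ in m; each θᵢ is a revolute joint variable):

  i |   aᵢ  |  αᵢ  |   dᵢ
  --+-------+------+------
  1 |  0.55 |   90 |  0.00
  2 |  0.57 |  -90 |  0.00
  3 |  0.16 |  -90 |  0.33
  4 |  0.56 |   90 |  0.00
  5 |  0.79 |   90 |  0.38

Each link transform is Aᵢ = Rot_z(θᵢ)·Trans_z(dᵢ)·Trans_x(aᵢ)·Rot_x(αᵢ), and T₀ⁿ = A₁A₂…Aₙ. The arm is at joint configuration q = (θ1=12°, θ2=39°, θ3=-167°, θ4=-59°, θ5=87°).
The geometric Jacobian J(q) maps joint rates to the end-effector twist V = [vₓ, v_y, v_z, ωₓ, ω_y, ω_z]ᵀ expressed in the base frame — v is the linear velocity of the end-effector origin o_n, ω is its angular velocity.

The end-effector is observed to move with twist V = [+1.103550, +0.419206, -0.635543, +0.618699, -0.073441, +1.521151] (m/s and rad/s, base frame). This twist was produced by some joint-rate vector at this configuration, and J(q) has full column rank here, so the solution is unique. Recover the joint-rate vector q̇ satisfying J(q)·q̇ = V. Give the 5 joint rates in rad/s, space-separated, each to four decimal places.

o_n = [0.5252, -0.7074, 1.1912]
J₁: ẑ×o_n = [0.7074, 0.5252, -0.0000], ω = ẑ
J2: z=[0.2079, -0.9781, 0.0000] o=[0.5380, 0.1144, 0.0000] → [-1.1652, -0.2477, -0.1834, 0.2079, -0.9781, 0.0000]
J3: z=[-0.6156, -0.1308, 0.7771] o=[0.9713, 0.2065, 0.3587] → [0.6012, 0.1658, 0.5041, -0.6156, -0.1308, 0.7771]
J4: z=[0.3736, -0.9167, 0.1416] o=[0.6571, 0.1029, 0.5171] → [-0.5033, -0.2705, -0.4236, 0.3736, -0.9167, 0.1416]
J5: z=[0.2778, 0.2562, 0.9259] o=[0.1615, -0.0688, 0.7132] → [0.7137, 0.2040, -0.2705, 0.2778, 0.2562, 0.9259]
q̇ = J⁺·V = [0.7380, -0.4030, -0.2380, 0.8020, 0.9230]

0.7380 -0.4030 -0.2380 0.8020 0.9230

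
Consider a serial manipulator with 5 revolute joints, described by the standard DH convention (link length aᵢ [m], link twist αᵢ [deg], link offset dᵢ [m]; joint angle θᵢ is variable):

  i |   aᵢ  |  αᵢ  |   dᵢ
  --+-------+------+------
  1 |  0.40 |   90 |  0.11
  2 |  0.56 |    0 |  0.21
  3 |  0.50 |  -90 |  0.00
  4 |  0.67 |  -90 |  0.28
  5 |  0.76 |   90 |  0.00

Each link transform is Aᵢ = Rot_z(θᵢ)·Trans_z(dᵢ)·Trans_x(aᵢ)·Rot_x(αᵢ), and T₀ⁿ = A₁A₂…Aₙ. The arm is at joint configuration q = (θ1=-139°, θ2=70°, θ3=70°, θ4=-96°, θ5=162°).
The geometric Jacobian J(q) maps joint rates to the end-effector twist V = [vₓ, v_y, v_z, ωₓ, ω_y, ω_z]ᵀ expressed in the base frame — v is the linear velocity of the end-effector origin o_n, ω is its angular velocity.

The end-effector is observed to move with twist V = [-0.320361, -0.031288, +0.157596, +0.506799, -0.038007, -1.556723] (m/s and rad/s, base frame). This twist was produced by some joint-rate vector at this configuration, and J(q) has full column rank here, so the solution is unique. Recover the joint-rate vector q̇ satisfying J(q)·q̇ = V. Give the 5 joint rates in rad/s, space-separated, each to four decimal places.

o_n = [-0.2356, 0.0039, 0.9266]
J₁: ẑ×o_n = [-0.0039, -0.2356, 0.0000], ω = ẑ
J2: z=[-0.6561, 0.7547, 0.0000] o=[-0.3019, -0.2624, 0.1100] → [0.6163, 0.5357, -0.2247, -0.6561, 0.7547, 0.0000]
J3: z=[-0.6561, 0.7547, 0.0000] o=[-0.5842, -0.2296, 0.6362] → [0.2191, 0.1905, -0.4163, -0.6561, 0.7547, 0.0000]
J4: z=[0.4851, 0.4217, -0.7660] o=[-0.2951, 0.0217, 0.9576] → [-0.0267, -0.0306, -0.0338, 0.4851, 0.4217, -0.7660]
J5: z=[0.5064, 0.5787, 0.6393] o=[-0.6369, 0.6075, 0.6981] → [0.5181, 0.1409, -0.5379, 0.5064, 0.5787, 0.6393]
q̇ = J⁺·V = [-0.8320, -0.3220, -0.0190, 0.7850, -0.1930]

-0.8320 -0.3220 -0.0190 0.7850 -0.1930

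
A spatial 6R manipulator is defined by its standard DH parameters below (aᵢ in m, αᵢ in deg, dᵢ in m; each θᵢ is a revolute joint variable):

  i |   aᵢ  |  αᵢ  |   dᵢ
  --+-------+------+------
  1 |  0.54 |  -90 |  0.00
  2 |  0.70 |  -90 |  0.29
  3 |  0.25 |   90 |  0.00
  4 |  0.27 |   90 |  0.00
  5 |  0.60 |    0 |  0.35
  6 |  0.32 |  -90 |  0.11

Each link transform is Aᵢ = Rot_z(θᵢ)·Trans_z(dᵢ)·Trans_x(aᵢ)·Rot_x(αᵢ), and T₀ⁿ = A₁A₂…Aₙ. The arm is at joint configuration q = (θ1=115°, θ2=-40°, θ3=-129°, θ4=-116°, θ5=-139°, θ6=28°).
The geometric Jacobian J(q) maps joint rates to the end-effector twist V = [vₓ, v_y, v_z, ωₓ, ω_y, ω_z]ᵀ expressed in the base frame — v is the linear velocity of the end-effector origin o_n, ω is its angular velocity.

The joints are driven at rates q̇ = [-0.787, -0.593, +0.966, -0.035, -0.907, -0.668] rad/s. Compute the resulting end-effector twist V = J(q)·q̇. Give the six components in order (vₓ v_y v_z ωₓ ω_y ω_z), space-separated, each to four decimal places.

1.6205 1.3484 -0.0209 -0.2748 -0.6627 -1.5532

o_n = [-1.3977, 1.3408, 0.4499]
J₁: ẑ×o_n = [-1.3408, -1.3977, 0.0000], ω = ẑ
J2: z=[-0.9063, -0.4226, 0.0000] o=[-0.2282, 0.4894, 0.0000] → [-0.1901, 0.4077, -1.2658, -0.9063, -0.4226, 0.0000]
J3: z=[-0.2717, 0.5826, -0.7660] o=[-0.7177, 0.8528, 0.4500] → [0.3737, 0.5209, 0.2636, -0.2717, 0.5826, -0.7660]
J4: z=[0.8220, -0.2736, -0.4995] o=[-0.8428, 0.6615, 0.3488] → [0.3117, 0.1941, 0.4066, 0.8220, -0.2736, -0.4995]
J5: z=[0.3308, 0.9433, 0.0278] o=[-0.7176, 0.6107, 0.5826] → [-0.1455, 0.0250, 0.8830, 0.3308, 0.9433, 0.0278]
J6: z=[0.3308, 0.9433, 0.0278] o=[-1.1353, 1.1337, 0.3969] → [0.0442, -0.0248, 0.3160, 0.3308, 0.9433, 0.0278]
V = J·q̇ = [1.6205, 1.3484, -0.0209, -0.2748, -0.6627, -1.5532]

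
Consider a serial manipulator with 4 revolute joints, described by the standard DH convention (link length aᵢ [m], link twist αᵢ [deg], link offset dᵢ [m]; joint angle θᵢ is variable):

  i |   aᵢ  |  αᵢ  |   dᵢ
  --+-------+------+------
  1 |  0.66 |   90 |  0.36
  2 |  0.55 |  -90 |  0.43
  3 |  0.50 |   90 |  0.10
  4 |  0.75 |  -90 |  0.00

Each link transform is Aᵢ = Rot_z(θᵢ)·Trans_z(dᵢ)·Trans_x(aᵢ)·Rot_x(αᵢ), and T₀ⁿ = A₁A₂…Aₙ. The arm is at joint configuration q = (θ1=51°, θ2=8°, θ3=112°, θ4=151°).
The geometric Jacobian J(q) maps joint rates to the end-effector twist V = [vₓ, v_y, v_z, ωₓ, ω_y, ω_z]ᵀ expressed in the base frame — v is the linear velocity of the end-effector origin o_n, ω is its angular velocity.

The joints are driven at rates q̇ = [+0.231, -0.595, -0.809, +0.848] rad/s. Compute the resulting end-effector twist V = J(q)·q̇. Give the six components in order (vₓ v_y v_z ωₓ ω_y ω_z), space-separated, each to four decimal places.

o_n = [1.2005, 0.5694, 0.9038]
J₁: ẑ×o_n = [-0.5694, 1.2005, 0.0000], ω = ẑ
J2: z=[0.7771, -0.6293, 0.0000] o=[0.4154, 0.5129, 0.3600] → [-0.3422, -0.4226, 0.5380, 0.7771, -0.6293, 0.0000]
J3: z=[-0.0876, -0.1082, 0.9903] o=[1.0923, 0.6656, 0.4365] → [0.0447, 0.1481, 0.0201, -0.0876, -0.1082, 0.9903]
J4: z=[0.2867, 0.9493, 0.1290] o=[0.6065, 0.8024, 0.5095] → [0.4043, -0.0364, -0.6306, 0.2867, 0.9493, 0.1290]
V = J·q̇ = [0.3788, 0.3781, -0.8712, -0.1484, 1.2669, -0.4607]

0.3788 0.3781 -0.8712 -0.1484 1.2669 -0.4607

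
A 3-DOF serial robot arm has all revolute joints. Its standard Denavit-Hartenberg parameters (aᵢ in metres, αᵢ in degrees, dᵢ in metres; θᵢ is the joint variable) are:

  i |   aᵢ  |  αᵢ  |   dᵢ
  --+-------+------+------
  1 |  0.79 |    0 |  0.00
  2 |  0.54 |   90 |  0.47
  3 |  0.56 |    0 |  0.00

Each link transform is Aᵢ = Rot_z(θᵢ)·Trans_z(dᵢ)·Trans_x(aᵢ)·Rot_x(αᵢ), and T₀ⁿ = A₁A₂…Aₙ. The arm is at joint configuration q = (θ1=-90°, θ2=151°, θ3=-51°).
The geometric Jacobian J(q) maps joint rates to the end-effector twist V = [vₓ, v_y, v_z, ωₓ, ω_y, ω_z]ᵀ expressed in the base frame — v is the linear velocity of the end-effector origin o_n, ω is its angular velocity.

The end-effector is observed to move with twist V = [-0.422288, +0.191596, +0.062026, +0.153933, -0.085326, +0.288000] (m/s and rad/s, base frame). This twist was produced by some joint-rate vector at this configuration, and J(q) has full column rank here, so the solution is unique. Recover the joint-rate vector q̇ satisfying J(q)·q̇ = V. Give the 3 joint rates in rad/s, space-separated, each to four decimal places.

o_n = [0.4327, -0.0095, 0.0348]
J₁: ẑ×o_n = [0.0095, 0.4327, -0.0000], ω = ẑ
J2: z=[0.0000, 0.0000, 1.0000] o=[0.0000, -0.7900, 0.0000] → [-0.7805, 0.4327, 0.0000, 0.0000, 0.0000, 1.0000]
J3: z=[0.8746, -0.4848, 0.0000] o=[0.2618, -0.3177, 0.4700] → [0.2110, 0.3806, 0.3524, 0.8746, -0.4848, 0.0000]
q̇ = J⁺·V = [-0.2970, 0.5850, 0.1760]

-0.2970 0.5850 0.1760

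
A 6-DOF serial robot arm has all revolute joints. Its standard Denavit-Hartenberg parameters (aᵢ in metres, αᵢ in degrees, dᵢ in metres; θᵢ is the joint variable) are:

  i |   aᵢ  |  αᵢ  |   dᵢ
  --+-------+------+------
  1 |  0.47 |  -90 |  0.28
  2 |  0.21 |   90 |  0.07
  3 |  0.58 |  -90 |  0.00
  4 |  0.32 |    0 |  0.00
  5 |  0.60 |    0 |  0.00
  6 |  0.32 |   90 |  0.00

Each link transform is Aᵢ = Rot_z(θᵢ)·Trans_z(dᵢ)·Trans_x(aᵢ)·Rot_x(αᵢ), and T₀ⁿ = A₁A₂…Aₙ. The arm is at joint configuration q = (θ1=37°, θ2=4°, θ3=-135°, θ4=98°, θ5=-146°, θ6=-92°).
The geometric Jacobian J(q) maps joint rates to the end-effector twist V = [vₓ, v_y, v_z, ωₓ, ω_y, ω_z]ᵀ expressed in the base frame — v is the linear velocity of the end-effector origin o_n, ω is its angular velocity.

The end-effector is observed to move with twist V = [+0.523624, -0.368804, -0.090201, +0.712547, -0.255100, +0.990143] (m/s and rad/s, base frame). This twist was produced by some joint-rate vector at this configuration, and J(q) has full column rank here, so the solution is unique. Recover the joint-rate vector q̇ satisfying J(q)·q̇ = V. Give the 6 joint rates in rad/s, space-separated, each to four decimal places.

o_n = [0.4239, -0.2055, 0.6334]
J₁: ẑ×o_n = [0.2055, 0.4239, -0.0000], ω = ẑ
J2: z=[-0.6018, 0.7986, 0.0000] o=[0.3754, 0.2829, 0.2800] → [0.2822, 0.2127, 0.2552, -0.6018, 0.7986, 0.0000]
J3: z=[0.0557, 0.0420, 0.9976] o=[0.5005, 0.4648, 0.2654] → [0.6841, -0.0970, -0.0341, 0.0557, 0.0420, 0.9976]
J4: z=[0.9889, -0.1402, -0.0493] o=[0.4206, -0.1089, 0.2940] → [-0.0523, -0.3358, -0.0950, 0.9889, -0.1402, -0.0493]
J5: z=[0.9889, -0.1402, -0.0493] o=[0.4091, -0.0782, -0.0244] → [-0.0985, -0.6511, -0.1238, 0.9889, -0.1402, -0.0493]
J6: z=[0.9889, -0.1402, -0.0493] o=[0.3786, -0.4566, 0.4403] → [-0.0147, -0.1932, 0.2547, 0.9889, -0.1402, -0.0493]
q̇ = J⁺·V = [0.1160, -0.2790, 0.9010, -0.1240, 0.4200, 0.2040]

0.1160 -0.2790 0.9010 -0.1240 0.4200 0.2040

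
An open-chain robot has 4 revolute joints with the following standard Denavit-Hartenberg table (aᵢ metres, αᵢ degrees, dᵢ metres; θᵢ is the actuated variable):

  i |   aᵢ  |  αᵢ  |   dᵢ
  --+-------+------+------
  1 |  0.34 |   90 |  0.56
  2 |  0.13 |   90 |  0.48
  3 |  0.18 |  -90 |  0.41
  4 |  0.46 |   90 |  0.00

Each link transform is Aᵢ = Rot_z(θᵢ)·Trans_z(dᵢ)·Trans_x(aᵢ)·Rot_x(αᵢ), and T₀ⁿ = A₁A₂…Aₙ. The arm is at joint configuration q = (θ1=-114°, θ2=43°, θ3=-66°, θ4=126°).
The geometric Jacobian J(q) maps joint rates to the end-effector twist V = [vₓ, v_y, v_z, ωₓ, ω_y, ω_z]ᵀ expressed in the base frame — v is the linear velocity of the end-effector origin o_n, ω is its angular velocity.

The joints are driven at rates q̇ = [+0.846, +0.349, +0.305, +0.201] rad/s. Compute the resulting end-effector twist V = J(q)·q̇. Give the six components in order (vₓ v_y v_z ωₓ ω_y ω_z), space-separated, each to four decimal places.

o_n = [-0.6905, -0.1677, 0.5959]
J₁: ẑ×o_n = [0.1677, -0.6905, 0.0000], ω = ẑ
J2: z=[-0.9135, 0.4067, 0.0000] o=[-0.1383, -0.3106, 0.5600] → [0.0146, 0.0328, 0.0940, -0.9135, 0.4067, 0.0000]
J3: z=[-0.2774, -0.6230, -0.7314] o=[-0.6155, -0.2022, 0.6487] → [0.0581, 0.0402, -0.0563, -0.2774, -0.6230, -0.7314]
J4: z=[-0.6433, -0.4449, 0.6230] o=[-0.6008, -0.5735, 0.3987] → [-0.3406, 0.0710, -0.3010, -0.6433, -0.4449, 0.6230]
V = J·q̇ = [0.0962, -0.5462, -0.0449, -0.5327, -0.1375, 0.7482]

0.0962 -0.5462 -0.0449 -0.5327 -0.1375 0.7482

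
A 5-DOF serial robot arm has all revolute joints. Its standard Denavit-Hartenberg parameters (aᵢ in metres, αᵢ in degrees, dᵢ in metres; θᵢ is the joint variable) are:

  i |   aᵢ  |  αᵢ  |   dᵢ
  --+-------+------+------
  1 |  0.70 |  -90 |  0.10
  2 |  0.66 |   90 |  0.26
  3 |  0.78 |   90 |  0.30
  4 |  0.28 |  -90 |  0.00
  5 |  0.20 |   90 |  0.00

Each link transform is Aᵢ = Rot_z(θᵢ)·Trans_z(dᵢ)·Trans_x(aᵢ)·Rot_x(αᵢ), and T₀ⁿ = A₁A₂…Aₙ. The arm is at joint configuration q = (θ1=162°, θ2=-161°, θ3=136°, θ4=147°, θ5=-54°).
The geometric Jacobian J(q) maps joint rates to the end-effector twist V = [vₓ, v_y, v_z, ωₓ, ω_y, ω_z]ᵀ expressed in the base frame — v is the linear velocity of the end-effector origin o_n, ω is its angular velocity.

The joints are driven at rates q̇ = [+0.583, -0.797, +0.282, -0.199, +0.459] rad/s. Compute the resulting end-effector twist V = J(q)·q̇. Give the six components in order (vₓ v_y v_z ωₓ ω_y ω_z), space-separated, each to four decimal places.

0.0408 0.0390 -0.6219 0.3497 1.0575 0.6939

o_n = [-0.3123, -0.6205, -0.2415]
J₁: ẑ×o_n = [0.6205, -0.3123, 0.0000], ω = ẑ
J2: z=[-0.3090, -0.9511, 0.0000] o=[-0.6657, 0.2163, 0.1000] → [0.3248, -0.1055, 0.5947, -0.3090, -0.9511, 0.0000]
J3: z=[0.3096, -0.1006, -0.9455] o=[-0.1526, -0.2238, 0.3149] → [-0.3191, 0.3233, -0.1389, 0.3096, -0.1006, -0.9455]
J4: z=[0.4024, -0.8871, 0.2262] o=[-0.7317, -0.6054, -0.1515] → [0.0833, 0.1311, 0.3660, 0.4024, -0.8871, 0.2262]
J5: z=[0.2095, 0.3297, 0.9205] o=[-0.4822, -0.5149, -0.2406] → [0.0969, 0.1565, -0.0781, 0.2095, 0.3297, 0.9205]
V = J·q̇ = [0.0408, 0.0390, -0.6219, 0.3497, 1.0575, 0.6939]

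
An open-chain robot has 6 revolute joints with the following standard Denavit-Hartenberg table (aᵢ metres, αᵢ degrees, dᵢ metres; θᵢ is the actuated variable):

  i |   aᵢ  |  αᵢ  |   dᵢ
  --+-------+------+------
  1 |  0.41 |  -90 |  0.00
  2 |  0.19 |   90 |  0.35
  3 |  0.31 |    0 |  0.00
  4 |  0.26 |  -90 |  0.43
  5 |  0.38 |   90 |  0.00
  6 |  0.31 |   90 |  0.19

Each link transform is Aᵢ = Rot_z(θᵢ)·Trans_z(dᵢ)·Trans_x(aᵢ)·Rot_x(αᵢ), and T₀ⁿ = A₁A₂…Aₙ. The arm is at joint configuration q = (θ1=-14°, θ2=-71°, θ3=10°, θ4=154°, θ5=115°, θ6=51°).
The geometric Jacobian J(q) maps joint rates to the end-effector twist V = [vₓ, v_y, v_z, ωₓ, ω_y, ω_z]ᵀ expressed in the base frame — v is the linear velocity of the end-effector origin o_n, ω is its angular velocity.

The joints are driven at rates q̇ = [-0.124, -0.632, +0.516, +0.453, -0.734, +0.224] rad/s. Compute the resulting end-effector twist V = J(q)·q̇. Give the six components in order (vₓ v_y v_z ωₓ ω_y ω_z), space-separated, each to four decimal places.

o_n = [0.6875, 0.0598, 0.1778]
J₁: ẑ×o_n = [-0.0598, 0.6875, 0.0000], ω = ẑ
J2: z=[0.2419, 0.9703, 0.0000] o=[0.3978, -0.0992, 0.0000] → [0.1725, -0.0430, -0.2426, 0.2419, 0.9703, 0.0000]
J3: z=[-0.9174, 0.2287, 0.3256] o=[0.5425, 0.2255, 0.1796] → [0.0535, 0.0455, 0.1188, -0.9174, 0.2287, 0.3256]
J4: z=[-0.9174, 0.2287, 0.3256] o=[0.6520, 0.2536, 0.4683] → [-0.0034, -0.2550, 0.1697, -0.9174, 0.2287, 0.3256]
J5: z=[-0.3196, -0.9110, -0.2606] o=[0.1959, 0.4412, 0.3720] → [0.0775, -0.1902, 0.5698, -0.3196, -0.9110, -0.2606]
J6: z=[0.1729, 0.2143, -0.9613] o=[0.5499, 0.3073, 0.4058] → [-0.2868, -0.0928, -0.0723, 0.1729, 0.2143, -0.9613]
V = J·q̇ = [-0.1967, -0.0313, -0.1429, -0.7685, 0.3251, 0.1674]

-0.1967 -0.0313 -0.1429 -0.7685 0.3251 0.1674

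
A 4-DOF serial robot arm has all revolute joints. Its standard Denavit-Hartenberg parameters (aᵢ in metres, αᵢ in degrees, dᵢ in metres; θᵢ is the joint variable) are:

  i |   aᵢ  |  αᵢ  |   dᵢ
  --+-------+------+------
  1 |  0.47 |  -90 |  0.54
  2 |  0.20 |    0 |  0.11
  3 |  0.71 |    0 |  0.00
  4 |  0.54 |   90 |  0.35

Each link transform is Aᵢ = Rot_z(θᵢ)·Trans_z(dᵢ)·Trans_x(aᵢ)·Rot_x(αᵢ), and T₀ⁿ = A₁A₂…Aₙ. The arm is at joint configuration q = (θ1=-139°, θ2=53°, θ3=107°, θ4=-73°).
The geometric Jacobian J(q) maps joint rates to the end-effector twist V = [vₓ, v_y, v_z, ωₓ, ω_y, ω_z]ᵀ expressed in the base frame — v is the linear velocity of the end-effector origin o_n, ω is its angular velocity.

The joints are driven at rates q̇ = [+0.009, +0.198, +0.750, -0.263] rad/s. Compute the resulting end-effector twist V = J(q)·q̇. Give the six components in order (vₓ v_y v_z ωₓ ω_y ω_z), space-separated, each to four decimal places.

0.4792 0.4172 0.5893 0.4494 -0.5170 0.0090

o_n = [0.3384, -0.3153, -0.4018]
J₁: ẑ×o_n = [0.3153, 0.3384, -0.0000], ω = ẑ
J2: z=[0.6561, -0.7547, 0.0000] o=[-0.3547, -0.3083, 0.5400] → [0.7108, 0.6179, 0.5186, 0.6561, -0.7547, 0.0000]
J3: z=[0.6561, -0.7547, 0.0000] o=[-0.3734, -0.4703, 0.3803] → [0.5903, 0.5131, 0.6389, 0.6561, -0.7547, 0.0000]
J4: z=[0.6561, -0.7547, 0.0000] o=[0.1301, -0.0326, 0.1374] → [0.4070, 0.3538, -0.0283, 0.6561, -0.7547, 0.0000]
V = J·q̇ = [0.4792, 0.4172, 0.5893, 0.4494, -0.5170, 0.0090]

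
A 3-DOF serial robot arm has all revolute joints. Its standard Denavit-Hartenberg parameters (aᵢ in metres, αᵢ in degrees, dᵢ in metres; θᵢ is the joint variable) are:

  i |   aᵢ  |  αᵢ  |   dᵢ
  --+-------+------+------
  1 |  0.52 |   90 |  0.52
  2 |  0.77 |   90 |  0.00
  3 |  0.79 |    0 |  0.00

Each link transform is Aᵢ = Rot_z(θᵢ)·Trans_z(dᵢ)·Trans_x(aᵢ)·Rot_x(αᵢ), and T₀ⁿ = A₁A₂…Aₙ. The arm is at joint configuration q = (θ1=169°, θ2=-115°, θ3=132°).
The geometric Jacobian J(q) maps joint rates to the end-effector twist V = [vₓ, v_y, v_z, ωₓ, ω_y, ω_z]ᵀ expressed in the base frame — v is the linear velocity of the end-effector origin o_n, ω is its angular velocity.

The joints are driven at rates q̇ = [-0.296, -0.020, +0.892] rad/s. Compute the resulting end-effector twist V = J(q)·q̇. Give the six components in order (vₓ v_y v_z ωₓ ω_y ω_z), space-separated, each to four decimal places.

-0.1087 -0.3332 0.4767 0.7898 -0.1739 0.0810

o_n = [-0.2983, 0.6561, 0.3012]
J₁: ẑ×o_n = [-0.6561, -0.2983, 0.0000], ω = ẑ
J2: z=[0.1908, 0.9816, 0.0000] o=[-0.5104, 0.0992, 0.5200] → [-0.2148, 0.0417, -0.1020, 0.1908, 0.9816, 0.0000]
J3: z=[0.8897, -0.1729, 0.4226] o=[-0.1910, 0.0371, -0.1779] → [-0.3444, -0.4716, 0.5321, 0.8897, -0.1729, 0.4226]
V = J·q̇ = [-0.1087, -0.3332, 0.4767, 0.7898, -0.1739, 0.0810]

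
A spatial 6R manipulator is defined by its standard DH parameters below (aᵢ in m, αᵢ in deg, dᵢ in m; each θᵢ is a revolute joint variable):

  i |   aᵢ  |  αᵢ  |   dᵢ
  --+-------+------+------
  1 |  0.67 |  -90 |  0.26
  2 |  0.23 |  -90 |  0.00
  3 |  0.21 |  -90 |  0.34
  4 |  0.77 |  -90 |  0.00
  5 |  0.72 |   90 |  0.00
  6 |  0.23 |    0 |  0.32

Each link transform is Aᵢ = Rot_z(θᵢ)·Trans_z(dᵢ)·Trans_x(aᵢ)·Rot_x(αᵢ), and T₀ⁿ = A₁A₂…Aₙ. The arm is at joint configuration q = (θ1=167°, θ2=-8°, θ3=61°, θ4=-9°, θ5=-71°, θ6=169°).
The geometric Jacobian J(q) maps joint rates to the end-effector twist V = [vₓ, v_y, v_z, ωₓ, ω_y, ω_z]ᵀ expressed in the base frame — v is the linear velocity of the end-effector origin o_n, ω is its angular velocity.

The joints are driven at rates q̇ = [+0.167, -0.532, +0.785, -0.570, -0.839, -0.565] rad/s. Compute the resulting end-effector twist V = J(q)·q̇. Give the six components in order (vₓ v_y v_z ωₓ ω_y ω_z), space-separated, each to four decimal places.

o_n = [-0.6107, 1.1771, -0.1122]
J₁: ẑ×o_n = [-1.1771, -0.6107, 0.0000], ω = ẑ
J2: z=[-0.2250, -0.9744, 0.0000] o=[-0.6528, 0.1507, 0.2600] → [0.3626, -0.0837, -0.1898, -0.2250, -0.9744, 0.0000]
J3: z=[-0.1356, 0.0313, -0.9903] o=[-0.8748, 0.2020, 0.2920] → [0.9530, -0.3163, -0.1405, -0.1356, 0.0313, -0.9903]
J4: z=[0.9530, 0.2776, -0.1217] o=[-0.9778, 0.4142, -0.0305] → [0.0702, 0.0331, 0.6251, 0.9530, 0.2776, -0.1217]
J5: z=[0.0915, 0.1193, 0.9886] o=[-1.2002, 1.1483, -0.0985] → [-0.0301, 0.5841, -0.0677, 0.0915, 0.1193, 0.9886]
J6: z=[0.5834, -0.8110, 0.0438] o=[-0.6192, 1.5607, -0.2020] → [-0.0561, -0.0521, -0.2169, 0.5834, -0.8110, 0.0438]
V = J·q̇ = [0.3755, -0.7853, -0.1863, -0.9364, 0.7429, -1.3952]

0.3755 -0.7853 -0.1863 -0.9364 0.7429 -1.3952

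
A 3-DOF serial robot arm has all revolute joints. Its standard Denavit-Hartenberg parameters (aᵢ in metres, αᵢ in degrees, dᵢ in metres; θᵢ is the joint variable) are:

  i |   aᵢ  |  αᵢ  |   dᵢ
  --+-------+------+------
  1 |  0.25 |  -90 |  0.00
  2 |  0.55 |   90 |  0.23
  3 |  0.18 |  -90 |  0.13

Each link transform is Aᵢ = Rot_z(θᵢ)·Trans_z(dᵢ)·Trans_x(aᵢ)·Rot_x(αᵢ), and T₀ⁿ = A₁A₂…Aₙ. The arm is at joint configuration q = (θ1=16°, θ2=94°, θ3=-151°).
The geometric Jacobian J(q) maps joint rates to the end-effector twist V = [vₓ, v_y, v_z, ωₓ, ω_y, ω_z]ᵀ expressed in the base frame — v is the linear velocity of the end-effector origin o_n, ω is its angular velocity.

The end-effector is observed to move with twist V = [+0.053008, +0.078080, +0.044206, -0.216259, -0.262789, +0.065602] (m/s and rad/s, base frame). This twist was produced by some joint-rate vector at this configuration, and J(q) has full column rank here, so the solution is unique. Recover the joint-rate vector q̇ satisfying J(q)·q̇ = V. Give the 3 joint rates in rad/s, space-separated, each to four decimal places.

0.0460 -0.1930 -0.2810

o_n = [0.2993, 0.2343, -0.4007]
J₁: ẑ×o_n = [-0.2343, 0.2993, 0.0000], ω = ẑ
J2: z=[-0.2756, 0.9613, 0.0000] o=[0.2403, 0.0689, 0.0000] → [-0.3852, -0.1104, -0.1023, -0.2756, 0.9613, 0.0000]
J3: z=[0.9589, 0.2750, -0.0698] o=[0.1400, 0.2794, -0.5487] → [0.0375, -0.1530, -0.0871, 0.9589, 0.2750, -0.0698]
q̇ = J⁺·V = [0.0460, -0.1930, -0.2810]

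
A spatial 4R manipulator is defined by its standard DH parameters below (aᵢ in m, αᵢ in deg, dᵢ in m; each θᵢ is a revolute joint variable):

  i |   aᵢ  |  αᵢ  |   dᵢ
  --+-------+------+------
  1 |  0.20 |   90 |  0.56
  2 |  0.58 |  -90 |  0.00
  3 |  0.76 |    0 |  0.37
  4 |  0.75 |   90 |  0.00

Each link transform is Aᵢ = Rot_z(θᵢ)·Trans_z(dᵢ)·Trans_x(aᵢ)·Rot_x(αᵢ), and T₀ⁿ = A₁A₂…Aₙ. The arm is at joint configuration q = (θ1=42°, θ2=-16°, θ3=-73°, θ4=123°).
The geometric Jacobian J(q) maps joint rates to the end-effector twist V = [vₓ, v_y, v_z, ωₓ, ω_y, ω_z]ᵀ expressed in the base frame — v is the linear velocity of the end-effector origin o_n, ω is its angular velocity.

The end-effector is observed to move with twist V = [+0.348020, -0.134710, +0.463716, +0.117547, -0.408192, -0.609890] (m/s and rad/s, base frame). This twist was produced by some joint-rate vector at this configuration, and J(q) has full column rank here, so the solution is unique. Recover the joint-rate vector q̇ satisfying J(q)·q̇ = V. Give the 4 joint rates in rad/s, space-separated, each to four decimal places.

0.0380 0.3820 -0.2990 -0.3750

o_n = [1.2437, 0.9150, 0.5617]
J₁: ẑ×o_n = [-0.9150, 1.2437, 0.0000], ω = ẑ
J2: z=[0.6691, -0.7431, 0.0000] o=[0.1486, 0.1338, 0.5600] → [-0.0012, -0.0011, 1.3365, 0.6691, -0.7431, 0.0000]
J3: z=[0.2048, 0.1844, 0.9613] o=[0.5630, 0.5069, 0.4001] → [-0.3625, 0.6213, -0.0420, 0.2048, 0.1844, 0.9613]
J4: z=[0.2048, 0.1844, 0.9613] o=[1.2838, 0.1779, 0.6945] → [-0.7330, -0.0113, 0.1584, 0.2048, 0.1844, 0.9613]
q̇ = J⁺·V = [0.0380, 0.3820, -0.2990, -0.3750]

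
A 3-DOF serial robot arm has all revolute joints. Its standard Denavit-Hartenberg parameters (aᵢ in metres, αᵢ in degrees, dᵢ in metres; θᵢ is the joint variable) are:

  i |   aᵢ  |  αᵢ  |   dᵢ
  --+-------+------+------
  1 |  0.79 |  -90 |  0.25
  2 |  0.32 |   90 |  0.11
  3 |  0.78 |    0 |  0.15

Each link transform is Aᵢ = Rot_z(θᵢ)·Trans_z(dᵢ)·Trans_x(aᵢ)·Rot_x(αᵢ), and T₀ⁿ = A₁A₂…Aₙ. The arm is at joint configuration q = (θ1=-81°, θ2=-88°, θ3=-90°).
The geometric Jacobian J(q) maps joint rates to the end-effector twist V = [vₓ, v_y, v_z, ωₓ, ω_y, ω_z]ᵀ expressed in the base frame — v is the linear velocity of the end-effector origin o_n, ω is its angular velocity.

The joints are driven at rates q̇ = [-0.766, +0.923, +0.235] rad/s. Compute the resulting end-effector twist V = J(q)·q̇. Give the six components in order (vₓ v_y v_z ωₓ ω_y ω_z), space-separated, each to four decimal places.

o_n = [-0.5599, -0.7481, 0.5750]
J₁: ẑ×o_n = [0.7481, -0.5599, 0.0000], ω = ẑ
J2: z=[0.9877, 0.1564, 0.0000] o=[0.1236, -0.7803, 0.2500] → [0.0508, -0.3210, 0.1387, 0.9877, 0.1564, 0.0000]
J3: z=[-0.1563, 0.9871, 0.0349] o=[0.2340, -0.7741, 0.5698] → [0.0043, -0.0269, 0.7795, -0.1563, 0.9871, 0.0349]
V = J·q̇ = [-0.5251, 0.1262, 0.3112, 0.8749, 0.3764, -0.7578]

-0.5251 0.1262 0.3112 0.8749 0.3764 -0.7578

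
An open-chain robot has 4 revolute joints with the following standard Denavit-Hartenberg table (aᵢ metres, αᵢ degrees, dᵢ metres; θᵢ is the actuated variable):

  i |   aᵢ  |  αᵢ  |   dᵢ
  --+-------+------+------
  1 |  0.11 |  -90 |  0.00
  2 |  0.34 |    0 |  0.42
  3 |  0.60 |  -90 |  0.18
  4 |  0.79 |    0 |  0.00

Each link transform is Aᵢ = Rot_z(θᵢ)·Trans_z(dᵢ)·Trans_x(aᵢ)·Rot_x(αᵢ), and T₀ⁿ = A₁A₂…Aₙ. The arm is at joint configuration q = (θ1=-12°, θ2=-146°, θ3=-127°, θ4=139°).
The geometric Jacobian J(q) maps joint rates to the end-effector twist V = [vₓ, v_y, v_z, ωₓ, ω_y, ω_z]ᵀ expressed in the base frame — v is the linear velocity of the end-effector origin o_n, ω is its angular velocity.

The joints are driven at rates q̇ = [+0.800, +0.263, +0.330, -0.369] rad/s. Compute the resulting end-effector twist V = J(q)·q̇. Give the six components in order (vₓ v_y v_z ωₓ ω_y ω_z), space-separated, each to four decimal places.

-0.0817 -0.3480 -0.1170 0.4837 0.5034 0.8193

o_n = [-0.1509, 0.1156, 0.1864]
J₁: ẑ×o_n = [-0.1156, -0.1509, 0.0000], ω = ẑ
J2: z=[0.2079, 0.9781, 0.0000] o=[0.1076, -0.0229, 0.0000] → [0.1823, -0.0387, 0.2817, 0.2079, 0.9781, 0.0000]
J3: z=[0.2079, 0.9781, 0.0000] o=[-0.0808, 0.4466, 0.1901] → [-0.0037, 0.0008, -0.0002, 0.2079, 0.9781, 0.0000]
J4: z=[-0.9768, 0.2076, -0.0523] o=[-0.0127, 0.6161, -0.4091] → [0.0974, 0.5888, 0.5176, -0.9768, 0.2076, -0.0523]
V = J·q̇ = [-0.0817, -0.3480, -0.1170, 0.4837, 0.5034, 0.8193]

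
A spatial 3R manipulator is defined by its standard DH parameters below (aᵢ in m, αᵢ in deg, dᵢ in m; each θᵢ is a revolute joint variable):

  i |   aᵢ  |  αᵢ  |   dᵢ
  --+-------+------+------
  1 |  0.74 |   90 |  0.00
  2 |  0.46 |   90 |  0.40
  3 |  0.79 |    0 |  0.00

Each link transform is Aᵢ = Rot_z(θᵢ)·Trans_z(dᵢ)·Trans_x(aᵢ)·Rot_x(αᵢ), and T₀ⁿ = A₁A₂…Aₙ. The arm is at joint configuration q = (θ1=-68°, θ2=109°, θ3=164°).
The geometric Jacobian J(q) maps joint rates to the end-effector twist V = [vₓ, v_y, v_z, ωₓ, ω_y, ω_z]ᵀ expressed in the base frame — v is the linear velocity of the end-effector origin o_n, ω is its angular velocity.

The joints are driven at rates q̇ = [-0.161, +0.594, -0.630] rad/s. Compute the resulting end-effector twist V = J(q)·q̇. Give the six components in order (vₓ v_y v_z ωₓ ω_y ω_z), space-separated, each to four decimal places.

o_n = [-0.2590, -1.0079, -0.2831]
J₁: ẑ×o_n = [1.0079, -0.2590, 0.0000], ω = ẑ
J2: z=[-0.9272, -0.3746, 0.0000] o=[0.2772, -0.6861, 0.0000] → [0.1060, -0.2625, 0.0975, -0.9272, -0.3746, 0.0000]
J3: z=[0.3542, -0.8767, 0.3256] o=[-0.1498, -0.6971, 0.4349] → [0.7307, 0.2187, -0.2059, 0.3542, -0.8767, 0.3256]
V = J·q̇ = [-0.5596, -0.2520, 0.1876, -0.7739, 0.3298, -0.3661]

-0.5596 -0.2520 0.1876 -0.7739 0.3298 -0.3661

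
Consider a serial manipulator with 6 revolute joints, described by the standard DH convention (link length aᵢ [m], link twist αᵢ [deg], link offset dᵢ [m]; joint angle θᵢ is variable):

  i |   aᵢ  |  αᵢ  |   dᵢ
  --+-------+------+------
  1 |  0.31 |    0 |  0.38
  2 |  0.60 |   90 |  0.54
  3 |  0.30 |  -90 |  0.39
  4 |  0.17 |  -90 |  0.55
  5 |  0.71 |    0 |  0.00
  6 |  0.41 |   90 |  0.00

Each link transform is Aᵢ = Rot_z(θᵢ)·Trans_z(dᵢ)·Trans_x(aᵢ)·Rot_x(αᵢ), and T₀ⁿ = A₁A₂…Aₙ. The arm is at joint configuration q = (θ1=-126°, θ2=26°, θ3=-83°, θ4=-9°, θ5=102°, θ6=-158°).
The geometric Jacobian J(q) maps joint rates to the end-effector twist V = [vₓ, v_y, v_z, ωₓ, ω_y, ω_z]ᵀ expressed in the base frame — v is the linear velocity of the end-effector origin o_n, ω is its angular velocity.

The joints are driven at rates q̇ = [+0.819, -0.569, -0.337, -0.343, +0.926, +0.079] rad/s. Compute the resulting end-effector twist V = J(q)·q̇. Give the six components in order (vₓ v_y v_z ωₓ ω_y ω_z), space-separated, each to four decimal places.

0.4144 0.0161 0.2096 1.3652 0.0855 0.0522

o_n = [-0.7545, -1.0240, 0.3994]
J₁: ẑ×o_n = [1.0240, -0.7545, 0.0000], ω = ẑ
J2: z=[0.0000, 0.0000, 1.0000] o=[-0.1822, -0.2508, 0.3800] → [0.7732, -0.5723, 0.0000, 0.0000, 0.0000, 1.0000]
J3: z=[-0.9848, 0.1736, 0.0000] o=[-0.2864, -0.8417, 0.9200] → [-0.0904, -0.5127, 0.2608, -0.9848, 0.1736, 0.0000]
J4: z=[-0.1724, -0.9775, 0.1219] o=[-0.6768, -0.8100, 0.6222] → [0.2439, -0.0479, -0.0391, -0.1724, -0.9775, 0.1219]
J5: z=[0.9694, -0.1903, -0.1553] o=[-0.8014, -1.3631, 0.5226] → [0.0761, 0.1122, 0.3377, 0.9694, -0.1903, -0.1553]
J6: z=[0.9694, -0.1903, -0.1553] o=[-0.6558, -0.6708, 0.5827] → [-0.0200, 0.1930, -0.3612, 0.9694, -0.1903, -0.1553]
V = J·q̇ = [0.4144, 0.0161, 0.2096, 1.3652, 0.0855, 0.0522]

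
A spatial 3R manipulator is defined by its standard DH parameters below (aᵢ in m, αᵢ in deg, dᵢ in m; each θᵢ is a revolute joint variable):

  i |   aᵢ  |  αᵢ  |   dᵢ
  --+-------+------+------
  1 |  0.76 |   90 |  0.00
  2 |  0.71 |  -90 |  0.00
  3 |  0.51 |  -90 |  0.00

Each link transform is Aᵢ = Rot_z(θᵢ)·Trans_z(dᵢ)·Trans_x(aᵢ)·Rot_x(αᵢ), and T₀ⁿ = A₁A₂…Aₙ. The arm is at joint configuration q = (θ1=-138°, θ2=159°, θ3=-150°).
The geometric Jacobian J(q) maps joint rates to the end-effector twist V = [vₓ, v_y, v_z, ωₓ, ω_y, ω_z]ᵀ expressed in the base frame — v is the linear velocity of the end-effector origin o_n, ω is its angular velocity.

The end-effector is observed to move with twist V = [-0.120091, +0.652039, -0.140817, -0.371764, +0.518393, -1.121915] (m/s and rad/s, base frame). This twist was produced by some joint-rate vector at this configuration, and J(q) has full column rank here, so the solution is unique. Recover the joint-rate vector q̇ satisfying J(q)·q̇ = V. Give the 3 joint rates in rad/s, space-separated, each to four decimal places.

-0.9380 0.6340 0.1970

o_n = [-0.5493, -0.1514, 0.0962]
J₁: ẑ×o_n = [0.1514, -0.5493, 0.0000], ω = ẑ
J2: z=[-0.6691, 0.7431, 0.0000] o=[-0.5648, -0.5085, 0.0000] → [0.0715, 0.0643, -0.2505, -0.6691, 0.7431, 0.0000]
J3: z=[0.2663, 0.2398, -0.9336] o=[-0.0722, -0.0650, 0.2544] → [-0.1186, 0.4875, 0.0914, 0.2663, 0.2398, -0.9336]
q̇ = J⁺·V = [-0.9380, 0.6340, 0.1970]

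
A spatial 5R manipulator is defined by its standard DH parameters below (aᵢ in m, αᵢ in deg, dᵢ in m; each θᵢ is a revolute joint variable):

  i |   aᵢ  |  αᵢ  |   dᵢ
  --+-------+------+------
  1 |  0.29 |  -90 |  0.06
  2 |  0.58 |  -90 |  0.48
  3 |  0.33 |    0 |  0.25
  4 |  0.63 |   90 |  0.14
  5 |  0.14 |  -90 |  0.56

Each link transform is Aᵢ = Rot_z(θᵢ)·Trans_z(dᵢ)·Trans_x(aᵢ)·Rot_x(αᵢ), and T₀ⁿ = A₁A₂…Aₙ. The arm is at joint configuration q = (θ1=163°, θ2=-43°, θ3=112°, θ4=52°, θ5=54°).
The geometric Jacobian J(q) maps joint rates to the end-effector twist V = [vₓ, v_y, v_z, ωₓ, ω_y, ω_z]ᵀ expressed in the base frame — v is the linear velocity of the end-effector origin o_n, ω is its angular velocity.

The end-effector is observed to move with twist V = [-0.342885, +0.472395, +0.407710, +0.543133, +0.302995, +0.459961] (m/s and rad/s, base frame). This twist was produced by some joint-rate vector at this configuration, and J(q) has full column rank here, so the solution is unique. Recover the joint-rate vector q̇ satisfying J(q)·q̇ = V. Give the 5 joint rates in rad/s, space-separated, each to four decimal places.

o_n = [-0.3899, 0.7054, -0.3585]
J₁: ẑ×o_n = [-0.7054, -0.3899, 0.0000], ω = ẑ
J2: z=[-0.2924, -0.9563, 0.0000] o=[-0.2773, 0.0848, 0.0600] → [0.4002, -0.1224, -0.2891, -0.2924, -0.9563, 0.0000]
J3: z=[-0.6522, 0.1994, -0.7314] o=[-0.8233, -0.2502, 0.4556] → [0.5366, -0.8479, -0.7097, -0.6522, 0.1994, -0.7314]
J4: z=[-0.6522, 0.1994, -0.7314] o=[-0.8104, 0.0658, 0.1884] → [0.3587, -0.6643, -0.5010, -0.6522, 0.1994, -0.7314]
J5: z=[0.0883, 0.9782, 0.1880] o=[-0.4274, 0.1303, -0.3270] → [-0.1389, 0.0098, 0.0141, 0.0883, 0.9782, 0.1880]
q̇ = J⁺·V = [-0.0380, -0.3630, 0.1350, -0.7930, 0.0890]

-0.0380 -0.3630 0.1350 -0.7930 0.0890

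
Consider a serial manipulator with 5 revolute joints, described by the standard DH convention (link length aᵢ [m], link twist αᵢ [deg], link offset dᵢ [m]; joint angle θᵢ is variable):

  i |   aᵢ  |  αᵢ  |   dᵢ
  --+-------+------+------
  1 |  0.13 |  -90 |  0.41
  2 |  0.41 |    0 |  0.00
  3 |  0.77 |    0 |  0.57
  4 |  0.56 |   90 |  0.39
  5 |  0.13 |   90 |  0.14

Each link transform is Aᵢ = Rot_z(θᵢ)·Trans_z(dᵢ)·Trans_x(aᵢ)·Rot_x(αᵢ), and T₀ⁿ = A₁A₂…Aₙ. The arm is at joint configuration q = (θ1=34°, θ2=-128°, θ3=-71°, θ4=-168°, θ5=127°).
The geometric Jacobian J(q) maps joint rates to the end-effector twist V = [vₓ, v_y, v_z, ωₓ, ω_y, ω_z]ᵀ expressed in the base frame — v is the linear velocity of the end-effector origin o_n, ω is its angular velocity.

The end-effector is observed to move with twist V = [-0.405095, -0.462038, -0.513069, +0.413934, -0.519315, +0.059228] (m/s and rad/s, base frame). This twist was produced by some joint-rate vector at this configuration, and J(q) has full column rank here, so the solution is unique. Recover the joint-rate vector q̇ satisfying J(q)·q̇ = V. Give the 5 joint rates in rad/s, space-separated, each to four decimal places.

0.4890 -0.6620 -0.2400 0.2400 -0.4330

o_n = [-0.9177, 0.6642, 0.6801]
J₁: ẑ×o_n = [-0.6642, -0.9177, 0.0000], ω = ẑ
J2: z=[-0.5592, 0.8290, 0.0000] o=[0.1078, 0.0727, 0.4100] → [0.2239, 0.1510, 0.5194, -0.5592, 0.8290, 0.0000]
J3: z=[-0.5592, 0.8290, 0.0000] o=[-0.1015, -0.0685, 0.7331] → [-0.0440, -0.0296, 0.2669, -0.5592, 0.8290, 0.0000]
J4: z=[-0.5592, 0.8290, 0.0000] o=[-1.0238, -0.0030, 0.4824] → [0.1639, 0.1105, -0.4611, -0.5592, 0.8290, 0.0000]
J5: z=[-0.1010, -0.0681, 0.9925] o=[-0.7811, 0.6311, 0.5506] → [-0.0417, -0.1225, -0.0127, -0.1010, -0.0681, 0.9925]
q̇ = J⁺·V = [0.4890, -0.6620, -0.2400, 0.2400, -0.4330]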